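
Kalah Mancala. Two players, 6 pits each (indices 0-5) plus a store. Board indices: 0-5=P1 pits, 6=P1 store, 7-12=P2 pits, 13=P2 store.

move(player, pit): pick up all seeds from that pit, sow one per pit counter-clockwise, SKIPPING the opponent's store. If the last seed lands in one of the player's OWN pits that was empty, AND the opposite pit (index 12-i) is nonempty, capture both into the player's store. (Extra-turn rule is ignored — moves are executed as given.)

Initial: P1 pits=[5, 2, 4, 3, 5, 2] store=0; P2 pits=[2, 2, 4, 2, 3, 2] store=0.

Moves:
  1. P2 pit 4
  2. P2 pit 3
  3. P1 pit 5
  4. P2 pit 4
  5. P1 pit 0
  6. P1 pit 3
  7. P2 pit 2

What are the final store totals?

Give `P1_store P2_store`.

Answer: 3 2

Derivation:
Move 1: P2 pit4 -> P1=[6,2,4,3,5,2](0) P2=[2,2,4,2,0,3](1)
Move 2: P2 pit3 -> P1=[6,2,4,3,5,2](0) P2=[2,2,4,0,1,4](1)
Move 3: P1 pit5 -> P1=[6,2,4,3,5,0](1) P2=[3,2,4,0,1,4](1)
Move 4: P2 pit4 -> P1=[6,2,4,3,5,0](1) P2=[3,2,4,0,0,5](1)
Move 5: P1 pit0 -> P1=[0,3,5,4,6,1](2) P2=[3,2,4,0,0,5](1)
Move 6: P1 pit3 -> P1=[0,3,5,0,7,2](3) P2=[4,2,4,0,0,5](1)
Move 7: P2 pit2 -> P1=[0,3,5,0,7,2](3) P2=[4,2,0,1,1,6](2)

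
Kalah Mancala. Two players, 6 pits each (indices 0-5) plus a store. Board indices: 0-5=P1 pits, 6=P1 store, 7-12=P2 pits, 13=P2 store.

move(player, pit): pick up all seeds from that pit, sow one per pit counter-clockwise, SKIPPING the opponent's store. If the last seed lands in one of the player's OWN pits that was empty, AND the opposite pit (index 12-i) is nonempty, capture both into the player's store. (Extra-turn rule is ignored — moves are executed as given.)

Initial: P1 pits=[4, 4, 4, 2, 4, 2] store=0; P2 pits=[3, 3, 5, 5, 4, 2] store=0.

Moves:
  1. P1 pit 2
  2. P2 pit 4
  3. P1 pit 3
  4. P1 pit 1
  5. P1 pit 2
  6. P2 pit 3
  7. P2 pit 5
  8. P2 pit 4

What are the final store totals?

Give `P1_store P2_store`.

Move 1: P1 pit2 -> P1=[4,4,0,3,5,3](1) P2=[3,3,5,5,4,2](0)
Move 2: P2 pit4 -> P1=[5,5,0,3,5,3](1) P2=[3,3,5,5,0,3](1)
Move 3: P1 pit3 -> P1=[5,5,0,0,6,4](2) P2=[3,3,5,5,0,3](1)
Move 4: P1 pit1 -> P1=[5,0,1,1,7,5](3) P2=[3,3,5,5,0,3](1)
Move 5: P1 pit2 -> P1=[5,0,0,2,7,5](3) P2=[3,3,5,5,0,3](1)
Move 6: P2 pit3 -> P1=[6,1,0,2,7,5](3) P2=[3,3,5,0,1,4](2)
Move 7: P2 pit5 -> P1=[7,2,1,2,7,5](3) P2=[3,3,5,0,1,0](3)
Move 8: P2 pit4 -> P1=[0,2,1,2,7,5](3) P2=[3,3,5,0,0,0](11)

Answer: 3 11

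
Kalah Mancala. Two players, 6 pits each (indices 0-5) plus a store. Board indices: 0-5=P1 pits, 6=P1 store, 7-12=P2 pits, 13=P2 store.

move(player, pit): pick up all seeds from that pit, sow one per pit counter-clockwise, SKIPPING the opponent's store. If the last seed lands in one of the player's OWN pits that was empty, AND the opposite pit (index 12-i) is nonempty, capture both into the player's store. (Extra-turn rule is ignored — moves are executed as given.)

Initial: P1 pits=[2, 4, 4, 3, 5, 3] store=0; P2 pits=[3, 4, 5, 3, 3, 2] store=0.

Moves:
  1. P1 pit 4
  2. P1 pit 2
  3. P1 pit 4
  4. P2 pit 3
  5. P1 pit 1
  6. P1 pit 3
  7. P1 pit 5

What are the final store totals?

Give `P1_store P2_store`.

Move 1: P1 pit4 -> P1=[2,4,4,3,0,4](1) P2=[4,5,6,3,3,2](0)
Move 2: P1 pit2 -> P1=[2,4,0,4,1,5](2) P2=[4,5,6,3,3,2](0)
Move 3: P1 pit4 -> P1=[2,4,0,4,0,6](2) P2=[4,5,6,3,3,2](0)
Move 4: P2 pit3 -> P1=[2,4,0,4,0,6](2) P2=[4,5,6,0,4,3](1)
Move 5: P1 pit1 -> P1=[2,0,1,5,1,7](2) P2=[4,5,6,0,4,3](1)
Move 6: P1 pit3 -> P1=[2,0,1,0,2,8](3) P2=[5,6,6,0,4,3](1)
Move 7: P1 pit5 -> P1=[3,0,1,0,2,0](4) P2=[6,7,7,1,5,4](1)

Answer: 4 1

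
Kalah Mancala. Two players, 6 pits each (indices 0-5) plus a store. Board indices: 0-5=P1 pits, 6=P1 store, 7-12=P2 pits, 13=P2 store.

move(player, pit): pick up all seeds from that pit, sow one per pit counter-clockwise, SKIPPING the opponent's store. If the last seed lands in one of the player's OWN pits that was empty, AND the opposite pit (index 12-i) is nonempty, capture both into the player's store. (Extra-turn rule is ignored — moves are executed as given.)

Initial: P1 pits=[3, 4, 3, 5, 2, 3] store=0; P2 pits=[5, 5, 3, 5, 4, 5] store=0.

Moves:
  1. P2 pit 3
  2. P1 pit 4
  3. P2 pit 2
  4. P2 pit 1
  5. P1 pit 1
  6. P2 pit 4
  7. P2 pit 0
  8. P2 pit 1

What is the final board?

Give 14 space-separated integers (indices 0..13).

Move 1: P2 pit3 -> P1=[4,5,3,5,2,3](0) P2=[5,5,3,0,5,6](1)
Move 2: P1 pit4 -> P1=[4,5,3,5,0,4](1) P2=[5,5,3,0,5,6](1)
Move 3: P2 pit2 -> P1=[4,5,3,5,0,4](1) P2=[5,5,0,1,6,7](1)
Move 4: P2 pit1 -> P1=[4,5,3,5,0,4](1) P2=[5,0,1,2,7,8](2)
Move 5: P1 pit1 -> P1=[4,0,4,6,1,5](2) P2=[5,0,1,2,7,8](2)
Move 6: P2 pit4 -> P1=[5,1,5,7,2,5](2) P2=[5,0,1,2,0,9](3)
Move 7: P2 pit0 -> P1=[5,1,5,7,2,5](2) P2=[0,1,2,3,1,10](3)
Move 8: P2 pit1 -> P1=[5,1,5,7,2,5](2) P2=[0,0,3,3,1,10](3)

Answer: 5 1 5 7 2 5 2 0 0 3 3 1 10 3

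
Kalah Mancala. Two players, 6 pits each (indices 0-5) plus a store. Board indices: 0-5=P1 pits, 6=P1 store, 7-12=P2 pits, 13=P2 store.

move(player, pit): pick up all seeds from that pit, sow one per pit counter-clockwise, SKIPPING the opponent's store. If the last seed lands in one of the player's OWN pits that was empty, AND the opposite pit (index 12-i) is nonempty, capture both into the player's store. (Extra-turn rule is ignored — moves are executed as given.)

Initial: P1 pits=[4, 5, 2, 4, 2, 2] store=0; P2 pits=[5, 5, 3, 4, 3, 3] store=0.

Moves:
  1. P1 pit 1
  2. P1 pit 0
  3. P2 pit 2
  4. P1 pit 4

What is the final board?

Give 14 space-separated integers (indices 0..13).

Answer: 0 1 4 6 0 4 2 6 6 0 5 4 4 0

Derivation:
Move 1: P1 pit1 -> P1=[4,0,3,5,3,3](1) P2=[5,5,3,4,3,3](0)
Move 2: P1 pit0 -> P1=[0,1,4,6,4,3](1) P2=[5,5,3,4,3,3](0)
Move 3: P2 pit2 -> P1=[0,1,4,6,4,3](1) P2=[5,5,0,5,4,4](0)
Move 4: P1 pit4 -> P1=[0,1,4,6,0,4](2) P2=[6,6,0,5,4,4](0)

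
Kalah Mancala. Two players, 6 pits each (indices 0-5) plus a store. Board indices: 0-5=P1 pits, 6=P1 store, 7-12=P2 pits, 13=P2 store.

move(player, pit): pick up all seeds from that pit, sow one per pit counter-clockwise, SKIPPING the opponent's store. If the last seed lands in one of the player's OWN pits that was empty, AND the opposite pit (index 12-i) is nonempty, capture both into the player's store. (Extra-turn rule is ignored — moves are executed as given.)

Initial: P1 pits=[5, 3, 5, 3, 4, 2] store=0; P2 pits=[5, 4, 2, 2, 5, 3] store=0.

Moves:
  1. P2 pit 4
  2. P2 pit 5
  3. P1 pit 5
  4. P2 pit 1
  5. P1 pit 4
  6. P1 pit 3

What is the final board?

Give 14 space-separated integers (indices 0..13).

Answer: 0 5 7 0 1 2 3 7 1 3 3 1 0 10

Derivation:
Move 1: P2 pit4 -> P1=[6,4,6,3,4,2](0) P2=[5,4,2,2,0,4](1)
Move 2: P2 pit5 -> P1=[7,5,7,3,4,2](0) P2=[5,4,2,2,0,0](2)
Move 3: P1 pit5 -> P1=[7,5,7,3,4,0](1) P2=[6,4,2,2,0,0](2)
Move 4: P2 pit1 -> P1=[0,5,7,3,4,0](1) P2=[6,0,3,3,1,0](10)
Move 5: P1 pit4 -> P1=[0,5,7,3,0,1](2) P2=[7,1,3,3,1,0](10)
Move 6: P1 pit3 -> P1=[0,5,7,0,1,2](3) P2=[7,1,3,3,1,0](10)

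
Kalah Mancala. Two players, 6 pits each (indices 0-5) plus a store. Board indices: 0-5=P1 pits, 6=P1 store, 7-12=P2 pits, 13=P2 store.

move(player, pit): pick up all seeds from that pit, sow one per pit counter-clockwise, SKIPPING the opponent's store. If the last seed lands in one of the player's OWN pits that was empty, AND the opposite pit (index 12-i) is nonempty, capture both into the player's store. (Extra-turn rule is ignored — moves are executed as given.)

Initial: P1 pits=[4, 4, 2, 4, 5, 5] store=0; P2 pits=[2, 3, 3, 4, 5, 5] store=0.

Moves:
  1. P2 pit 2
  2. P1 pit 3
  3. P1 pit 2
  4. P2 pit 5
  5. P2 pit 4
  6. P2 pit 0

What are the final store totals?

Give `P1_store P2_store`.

Move 1: P2 pit2 -> P1=[4,4,2,4,5,5](0) P2=[2,3,0,5,6,6](0)
Move 2: P1 pit3 -> P1=[4,4,2,0,6,6](1) P2=[3,3,0,5,6,6](0)
Move 3: P1 pit2 -> P1=[4,4,0,1,7,6](1) P2=[3,3,0,5,6,6](0)
Move 4: P2 pit5 -> P1=[5,5,1,2,8,6](1) P2=[3,3,0,5,6,0](1)
Move 5: P2 pit4 -> P1=[6,6,2,3,8,6](1) P2=[3,3,0,5,0,1](2)
Move 6: P2 pit0 -> P1=[6,6,2,3,8,6](1) P2=[0,4,1,6,0,1](2)

Answer: 1 2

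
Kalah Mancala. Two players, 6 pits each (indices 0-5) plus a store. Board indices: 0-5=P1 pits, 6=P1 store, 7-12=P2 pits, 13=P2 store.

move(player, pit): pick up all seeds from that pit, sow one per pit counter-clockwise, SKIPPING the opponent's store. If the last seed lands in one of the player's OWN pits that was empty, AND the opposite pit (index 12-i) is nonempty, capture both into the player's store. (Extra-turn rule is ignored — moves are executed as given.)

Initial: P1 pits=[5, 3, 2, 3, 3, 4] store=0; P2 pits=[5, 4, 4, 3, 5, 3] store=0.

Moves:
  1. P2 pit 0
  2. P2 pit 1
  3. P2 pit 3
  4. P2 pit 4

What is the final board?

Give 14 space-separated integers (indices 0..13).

Answer: 7 5 3 4 4 5 0 0 0 6 0 0 7 3

Derivation:
Move 1: P2 pit0 -> P1=[5,3,2,3,3,4](0) P2=[0,5,5,4,6,4](0)
Move 2: P2 pit1 -> P1=[5,3,2,3,3,4](0) P2=[0,0,6,5,7,5](1)
Move 3: P2 pit3 -> P1=[6,4,2,3,3,4](0) P2=[0,0,6,0,8,6](2)
Move 4: P2 pit4 -> P1=[7,5,3,4,4,5](0) P2=[0,0,6,0,0,7](3)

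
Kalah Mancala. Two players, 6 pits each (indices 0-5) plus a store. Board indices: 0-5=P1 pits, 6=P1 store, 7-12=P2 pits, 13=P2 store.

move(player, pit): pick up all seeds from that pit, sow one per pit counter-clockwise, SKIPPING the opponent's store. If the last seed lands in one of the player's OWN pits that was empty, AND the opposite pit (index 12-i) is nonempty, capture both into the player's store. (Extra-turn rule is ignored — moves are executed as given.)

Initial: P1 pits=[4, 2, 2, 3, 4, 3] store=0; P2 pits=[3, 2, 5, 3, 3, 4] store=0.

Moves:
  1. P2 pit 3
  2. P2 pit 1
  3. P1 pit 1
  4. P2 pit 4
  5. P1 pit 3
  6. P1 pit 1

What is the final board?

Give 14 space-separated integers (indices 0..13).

Answer: 5 0 2 0 5 4 1 4 0 6 0 0 6 5

Derivation:
Move 1: P2 pit3 -> P1=[4,2,2,3,4,3](0) P2=[3,2,5,0,4,5](1)
Move 2: P2 pit1 -> P1=[4,2,0,3,4,3](0) P2=[3,0,6,0,4,5](4)
Move 3: P1 pit1 -> P1=[4,0,1,4,4,3](0) P2=[3,0,6,0,4,5](4)
Move 4: P2 pit4 -> P1=[5,1,1,4,4,3](0) P2=[3,0,6,0,0,6](5)
Move 5: P1 pit3 -> P1=[5,1,1,0,5,4](1) P2=[4,0,6,0,0,6](5)
Move 6: P1 pit1 -> P1=[5,0,2,0,5,4](1) P2=[4,0,6,0,0,6](5)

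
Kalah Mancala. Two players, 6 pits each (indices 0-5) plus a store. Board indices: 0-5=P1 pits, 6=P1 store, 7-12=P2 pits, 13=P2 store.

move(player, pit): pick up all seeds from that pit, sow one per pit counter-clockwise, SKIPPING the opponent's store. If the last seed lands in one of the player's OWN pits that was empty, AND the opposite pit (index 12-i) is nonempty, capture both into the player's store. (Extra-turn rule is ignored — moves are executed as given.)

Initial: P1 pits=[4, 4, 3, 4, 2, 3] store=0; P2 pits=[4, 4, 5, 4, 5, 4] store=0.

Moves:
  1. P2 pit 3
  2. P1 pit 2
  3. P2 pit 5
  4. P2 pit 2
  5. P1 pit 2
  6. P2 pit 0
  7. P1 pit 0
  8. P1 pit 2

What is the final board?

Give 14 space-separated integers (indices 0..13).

Move 1: P2 pit3 -> P1=[5,4,3,4,2,3](0) P2=[4,4,5,0,6,5](1)
Move 2: P1 pit2 -> P1=[5,4,0,5,3,4](0) P2=[4,4,5,0,6,5](1)
Move 3: P2 pit5 -> P1=[6,5,1,6,3,4](0) P2=[4,4,5,0,6,0](2)
Move 4: P2 pit2 -> P1=[7,5,1,6,3,4](0) P2=[4,4,0,1,7,1](3)
Move 5: P1 pit2 -> P1=[7,5,0,7,3,4](0) P2=[4,4,0,1,7,1](3)
Move 6: P2 pit0 -> P1=[7,5,0,7,3,4](0) P2=[0,5,1,2,8,1](3)
Move 7: P1 pit0 -> P1=[0,6,1,8,4,5](1) P2=[1,5,1,2,8,1](3)
Move 8: P1 pit2 -> P1=[0,6,0,9,4,5](1) P2=[1,5,1,2,8,1](3)

Answer: 0 6 0 9 4 5 1 1 5 1 2 8 1 3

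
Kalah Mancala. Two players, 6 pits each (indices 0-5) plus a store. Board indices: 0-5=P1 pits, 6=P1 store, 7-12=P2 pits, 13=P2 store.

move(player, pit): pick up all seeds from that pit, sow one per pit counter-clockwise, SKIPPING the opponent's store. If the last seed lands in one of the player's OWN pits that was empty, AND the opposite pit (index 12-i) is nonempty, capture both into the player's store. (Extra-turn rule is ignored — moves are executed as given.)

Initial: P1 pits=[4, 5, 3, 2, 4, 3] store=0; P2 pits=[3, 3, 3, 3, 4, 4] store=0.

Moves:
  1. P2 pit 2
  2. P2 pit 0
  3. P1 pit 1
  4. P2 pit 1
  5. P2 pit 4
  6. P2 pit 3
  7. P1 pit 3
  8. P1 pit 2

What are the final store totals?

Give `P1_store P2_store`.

Answer: 3 2

Derivation:
Move 1: P2 pit2 -> P1=[4,5,3,2,4,3](0) P2=[3,3,0,4,5,5](0)
Move 2: P2 pit0 -> P1=[4,5,3,2,4,3](0) P2=[0,4,1,5,5,5](0)
Move 3: P1 pit1 -> P1=[4,0,4,3,5,4](1) P2=[0,4,1,5,5,5](0)
Move 4: P2 pit1 -> P1=[4,0,4,3,5,4](1) P2=[0,0,2,6,6,6](0)
Move 5: P2 pit4 -> P1=[5,1,5,4,5,4](1) P2=[0,0,2,6,0,7](1)
Move 6: P2 pit3 -> P1=[6,2,6,4,5,4](1) P2=[0,0,2,0,1,8](2)
Move 7: P1 pit3 -> P1=[6,2,6,0,6,5](2) P2=[1,0,2,0,1,8](2)
Move 8: P1 pit2 -> P1=[6,2,0,1,7,6](3) P2=[2,1,2,0,1,8](2)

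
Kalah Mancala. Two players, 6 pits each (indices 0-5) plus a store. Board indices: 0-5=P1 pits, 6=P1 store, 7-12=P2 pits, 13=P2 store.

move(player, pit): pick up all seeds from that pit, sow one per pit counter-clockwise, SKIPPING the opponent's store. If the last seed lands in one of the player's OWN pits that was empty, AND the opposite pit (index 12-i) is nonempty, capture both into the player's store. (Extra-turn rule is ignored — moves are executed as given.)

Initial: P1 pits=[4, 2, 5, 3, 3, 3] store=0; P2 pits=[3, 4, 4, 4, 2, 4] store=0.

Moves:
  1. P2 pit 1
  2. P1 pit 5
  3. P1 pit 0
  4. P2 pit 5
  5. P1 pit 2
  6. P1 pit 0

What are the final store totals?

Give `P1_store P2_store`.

Move 1: P2 pit1 -> P1=[4,2,5,3,3,3](0) P2=[3,0,5,5,3,5](0)
Move 2: P1 pit5 -> P1=[4,2,5,3,3,0](1) P2=[4,1,5,5,3,5](0)
Move 3: P1 pit0 -> P1=[0,3,6,4,4,0](1) P2=[4,1,5,5,3,5](0)
Move 4: P2 pit5 -> P1=[1,4,7,5,4,0](1) P2=[4,1,5,5,3,0](1)
Move 5: P1 pit2 -> P1=[1,4,0,6,5,1](2) P2=[5,2,6,5,3,0](1)
Move 6: P1 pit0 -> P1=[0,5,0,6,5,1](2) P2=[5,2,6,5,3,0](1)

Answer: 2 1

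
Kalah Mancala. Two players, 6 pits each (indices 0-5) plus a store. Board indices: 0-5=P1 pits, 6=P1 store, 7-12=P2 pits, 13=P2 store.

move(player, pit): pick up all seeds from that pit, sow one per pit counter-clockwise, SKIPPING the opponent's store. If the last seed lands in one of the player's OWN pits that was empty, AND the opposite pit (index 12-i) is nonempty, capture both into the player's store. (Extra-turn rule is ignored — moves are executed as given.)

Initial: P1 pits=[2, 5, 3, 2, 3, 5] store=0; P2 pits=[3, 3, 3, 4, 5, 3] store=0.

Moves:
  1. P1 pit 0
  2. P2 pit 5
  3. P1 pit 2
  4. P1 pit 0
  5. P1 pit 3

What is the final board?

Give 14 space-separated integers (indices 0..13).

Answer: 0 8 0 0 5 7 2 3 3 3 4 5 0 1

Derivation:
Move 1: P1 pit0 -> P1=[0,6,4,2,3,5](0) P2=[3,3,3,4,5,3](0)
Move 2: P2 pit5 -> P1=[1,7,4,2,3,5](0) P2=[3,3,3,4,5,0](1)
Move 3: P1 pit2 -> P1=[1,7,0,3,4,6](1) P2=[3,3,3,4,5,0](1)
Move 4: P1 pit0 -> P1=[0,8,0,3,4,6](1) P2=[3,3,3,4,5,0](1)
Move 5: P1 pit3 -> P1=[0,8,0,0,5,7](2) P2=[3,3,3,4,5,0](1)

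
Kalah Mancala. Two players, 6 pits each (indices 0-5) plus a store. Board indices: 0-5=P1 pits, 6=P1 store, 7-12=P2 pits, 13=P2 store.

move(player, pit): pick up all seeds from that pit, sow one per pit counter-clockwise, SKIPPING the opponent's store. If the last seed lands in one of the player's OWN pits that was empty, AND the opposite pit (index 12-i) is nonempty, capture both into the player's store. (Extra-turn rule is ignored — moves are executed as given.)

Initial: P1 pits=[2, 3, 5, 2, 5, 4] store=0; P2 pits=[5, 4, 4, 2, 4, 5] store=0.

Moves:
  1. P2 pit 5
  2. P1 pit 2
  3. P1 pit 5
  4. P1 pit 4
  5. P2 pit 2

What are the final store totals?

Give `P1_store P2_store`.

Move 1: P2 pit5 -> P1=[3,4,6,3,5,4](0) P2=[5,4,4,2,4,0](1)
Move 2: P1 pit2 -> P1=[3,4,0,4,6,5](1) P2=[6,5,4,2,4,0](1)
Move 3: P1 pit5 -> P1=[3,4,0,4,6,0](2) P2=[7,6,5,3,4,0](1)
Move 4: P1 pit4 -> P1=[3,4,0,4,0,1](3) P2=[8,7,6,4,4,0](1)
Move 5: P2 pit2 -> P1=[4,5,0,4,0,1](3) P2=[8,7,0,5,5,1](2)

Answer: 3 2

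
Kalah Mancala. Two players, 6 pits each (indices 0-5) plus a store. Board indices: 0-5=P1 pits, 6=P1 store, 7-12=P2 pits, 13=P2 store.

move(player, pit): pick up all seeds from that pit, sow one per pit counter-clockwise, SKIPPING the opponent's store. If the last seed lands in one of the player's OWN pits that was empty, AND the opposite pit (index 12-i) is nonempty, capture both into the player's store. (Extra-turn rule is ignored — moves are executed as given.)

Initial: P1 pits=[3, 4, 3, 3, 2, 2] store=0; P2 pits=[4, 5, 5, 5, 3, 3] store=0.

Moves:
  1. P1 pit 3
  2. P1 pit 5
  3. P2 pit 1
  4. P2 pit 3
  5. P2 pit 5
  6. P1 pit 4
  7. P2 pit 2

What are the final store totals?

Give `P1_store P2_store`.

Answer: 3 4

Derivation:
Move 1: P1 pit3 -> P1=[3,4,3,0,3,3](1) P2=[4,5,5,5,3,3](0)
Move 2: P1 pit5 -> P1=[3,4,3,0,3,0](2) P2=[5,6,5,5,3,3](0)
Move 3: P2 pit1 -> P1=[4,4,3,0,3,0](2) P2=[5,0,6,6,4,4](1)
Move 4: P2 pit3 -> P1=[5,5,4,0,3,0](2) P2=[5,0,6,0,5,5](2)
Move 5: P2 pit5 -> P1=[6,6,5,1,3,0](2) P2=[5,0,6,0,5,0](3)
Move 6: P1 pit4 -> P1=[6,6,5,1,0,1](3) P2=[6,0,6,0,5,0](3)
Move 7: P2 pit2 -> P1=[7,7,5,1,0,1](3) P2=[6,0,0,1,6,1](4)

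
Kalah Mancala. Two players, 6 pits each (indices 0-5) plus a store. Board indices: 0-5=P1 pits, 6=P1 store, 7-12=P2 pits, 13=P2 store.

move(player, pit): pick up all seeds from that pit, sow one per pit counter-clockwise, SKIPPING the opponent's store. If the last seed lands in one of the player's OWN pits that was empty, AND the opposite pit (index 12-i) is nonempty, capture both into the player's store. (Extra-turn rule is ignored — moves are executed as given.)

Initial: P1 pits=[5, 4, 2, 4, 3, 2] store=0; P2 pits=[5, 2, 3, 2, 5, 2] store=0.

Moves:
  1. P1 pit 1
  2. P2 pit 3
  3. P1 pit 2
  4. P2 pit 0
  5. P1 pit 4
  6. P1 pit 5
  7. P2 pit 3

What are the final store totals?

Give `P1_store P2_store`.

Answer: 2 0

Derivation:
Move 1: P1 pit1 -> P1=[5,0,3,5,4,3](0) P2=[5,2,3,2,5,2](0)
Move 2: P2 pit3 -> P1=[5,0,3,5,4,3](0) P2=[5,2,3,0,6,3](0)
Move 3: P1 pit2 -> P1=[5,0,0,6,5,4](0) P2=[5,2,3,0,6,3](0)
Move 4: P2 pit0 -> P1=[5,0,0,6,5,4](0) P2=[0,3,4,1,7,4](0)
Move 5: P1 pit4 -> P1=[5,0,0,6,0,5](1) P2=[1,4,5,1,7,4](0)
Move 6: P1 pit5 -> P1=[5,0,0,6,0,0](2) P2=[2,5,6,2,7,4](0)
Move 7: P2 pit3 -> P1=[5,0,0,6,0,0](2) P2=[2,5,6,0,8,5](0)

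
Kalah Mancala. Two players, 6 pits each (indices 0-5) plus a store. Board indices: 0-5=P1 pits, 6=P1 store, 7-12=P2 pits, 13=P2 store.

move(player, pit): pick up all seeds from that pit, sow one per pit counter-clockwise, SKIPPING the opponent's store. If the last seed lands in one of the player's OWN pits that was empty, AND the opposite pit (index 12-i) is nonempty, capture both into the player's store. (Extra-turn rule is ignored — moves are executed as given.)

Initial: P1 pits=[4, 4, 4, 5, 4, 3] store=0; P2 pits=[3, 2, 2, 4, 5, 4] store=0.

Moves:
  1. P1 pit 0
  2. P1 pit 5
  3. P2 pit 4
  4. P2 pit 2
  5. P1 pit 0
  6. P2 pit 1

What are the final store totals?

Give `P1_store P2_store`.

Move 1: P1 pit0 -> P1=[0,5,5,6,5,3](0) P2=[3,2,2,4,5,4](0)
Move 2: P1 pit5 -> P1=[0,5,5,6,5,0](1) P2=[4,3,2,4,5,4](0)
Move 3: P2 pit4 -> P1=[1,6,6,6,5,0](1) P2=[4,3,2,4,0,5](1)
Move 4: P2 pit2 -> P1=[1,0,6,6,5,0](1) P2=[4,3,0,5,0,5](8)
Move 5: P1 pit0 -> P1=[0,1,6,6,5,0](1) P2=[4,3,0,5,0,5](8)
Move 6: P2 pit1 -> P1=[0,0,6,6,5,0](1) P2=[4,0,1,6,0,5](10)

Answer: 1 10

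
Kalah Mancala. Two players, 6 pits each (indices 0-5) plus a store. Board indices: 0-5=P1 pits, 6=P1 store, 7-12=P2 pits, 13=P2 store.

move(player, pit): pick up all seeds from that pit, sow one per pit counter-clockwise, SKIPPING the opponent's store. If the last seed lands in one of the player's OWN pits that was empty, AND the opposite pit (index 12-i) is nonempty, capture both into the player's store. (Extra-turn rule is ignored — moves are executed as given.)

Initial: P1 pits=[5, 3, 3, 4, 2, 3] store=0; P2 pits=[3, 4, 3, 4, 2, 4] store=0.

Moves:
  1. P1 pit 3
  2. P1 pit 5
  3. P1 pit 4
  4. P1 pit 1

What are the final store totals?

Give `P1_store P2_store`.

Answer: 9 0

Derivation:
Move 1: P1 pit3 -> P1=[5,3,3,0,3,4](1) P2=[4,4,3,4,2,4](0)
Move 2: P1 pit5 -> P1=[5,3,3,0,3,0](2) P2=[5,5,4,4,2,4](0)
Move 3: P1 pit4 -> P1=[5,3,3,0,0,1](3) P2=[6,5,4,4,2,4](0)
Move 4: P1 pit1 -> P1=[5,0,4,1,0,1](9) P2=[6,0,4,4,2,4](0)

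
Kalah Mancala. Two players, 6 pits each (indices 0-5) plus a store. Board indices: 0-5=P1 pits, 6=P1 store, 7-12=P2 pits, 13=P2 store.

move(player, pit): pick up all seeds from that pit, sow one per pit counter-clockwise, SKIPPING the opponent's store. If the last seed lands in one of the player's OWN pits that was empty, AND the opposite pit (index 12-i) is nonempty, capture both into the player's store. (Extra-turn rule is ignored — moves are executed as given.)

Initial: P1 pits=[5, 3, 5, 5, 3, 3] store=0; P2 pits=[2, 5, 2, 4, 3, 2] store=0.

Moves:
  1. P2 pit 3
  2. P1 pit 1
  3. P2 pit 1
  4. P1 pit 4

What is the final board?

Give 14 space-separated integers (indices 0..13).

Answer: 6 0 6 6 0 4 1 3 1 3 1 5 4 2

Derivation:
Move 1: P2 pit3 -> P1=[6,3,5,5,3,3](0) P2=[2,5,2,0,4,3](1)
Move 2: P1 pit1 -> P1=[6,0,6,6,4,3](0) P2=[2,5,2,0,4,3](1)
Move 3: P2 pit1 -> P1=[6,0,6,6,4,3](0) P2=[2,0,3,1,5,4](2)
Move 4: P1 pit4 -> P1=[6,0,6,6,0,4](1) P2=[3,1,3,1,5,4](2)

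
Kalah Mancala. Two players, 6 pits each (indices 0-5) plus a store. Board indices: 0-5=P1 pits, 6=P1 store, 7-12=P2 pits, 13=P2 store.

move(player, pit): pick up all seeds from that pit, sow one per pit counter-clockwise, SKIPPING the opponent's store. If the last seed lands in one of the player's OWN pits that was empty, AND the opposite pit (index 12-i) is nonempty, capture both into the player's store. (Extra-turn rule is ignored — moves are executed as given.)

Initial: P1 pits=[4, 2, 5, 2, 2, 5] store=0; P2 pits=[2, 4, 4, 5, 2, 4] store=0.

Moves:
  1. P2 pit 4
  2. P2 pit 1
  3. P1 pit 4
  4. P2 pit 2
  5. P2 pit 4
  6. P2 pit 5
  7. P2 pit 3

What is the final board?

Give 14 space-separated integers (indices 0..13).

Move 1: P2 pit4 -> P1=[4,2,5,2,2,5](0) P2=[2,4,4,5,0,5](1)
Move 2: P2 pit1 -> P1=[4,2,5,2,2,5](0) P2=[2,0,5,6,1,6](1)
Move 3: P1 pit4 -> P1=[4,2,5,2,0,6](1) P2=[2,0,5,6,1,6](1)
Move 4: P2 pit2 -> P1=[5,2,5,2,0,6](1) P2=[2,0,0,7,2,7](2)
Move 5: P2 pit4 -> P1=[5,2,5,2,0,6](1) P2=[2,0,0,7,0,8](3)
Move 6: P2 pit5 -> P1=[6,3,6,3,1,7](1) P2=[3,0,0,7,0,0](4)
Move 7: P2 pit3 -> P1=[7,4,7,4,1,7](1) P2=[3,0,0,0,1,1](5)

Answer: 7 4 7 4 1 7 1 3 0 0 0 1 1 5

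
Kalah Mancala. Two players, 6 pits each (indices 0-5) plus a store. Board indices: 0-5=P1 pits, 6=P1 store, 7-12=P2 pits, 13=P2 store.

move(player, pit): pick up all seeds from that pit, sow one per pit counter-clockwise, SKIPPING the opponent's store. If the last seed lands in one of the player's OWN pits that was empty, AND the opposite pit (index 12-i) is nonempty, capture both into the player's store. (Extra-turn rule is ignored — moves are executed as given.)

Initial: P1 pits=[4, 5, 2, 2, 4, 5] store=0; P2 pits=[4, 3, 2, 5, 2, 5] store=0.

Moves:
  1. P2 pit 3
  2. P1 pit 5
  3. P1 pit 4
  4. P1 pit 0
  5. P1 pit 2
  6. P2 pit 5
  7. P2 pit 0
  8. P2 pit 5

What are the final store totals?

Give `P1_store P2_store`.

Move 1: P2 pit3 -> P1=[5,6,2,2,4,5](0) P2=[4,3,2,0,3,6](1)
Move 2: P1 pit5 -> P1=[5,6,2,2,4,0](1) P2=[5,4,3,1,3,6](1)
Move 3: P1 pit4 -> P1=[5,6,2,2,0,1](2) P2=[6,5,3,1,3,6](1)
Move 4: P1 pit0 -> P1=[0,7,3,3,1,2](2) P2=[6,5,3,1,3,6](1)
Move 5: P1 pit2 -> P1=[0,7,0,4,2,3](2) P2=[6,5,3,1,3,6](1)
Move 6: P2 pit5 -> P1=[1,8,1,5,3,3](2) P2=[6,5,3,1,3,0](2)
Move 7: P2 pit0 -> P1=[1,8,1,5,3,3](2) P2=[0,6,4,2,4,1](3)
Move 8: P2 pit5 -> P1=[1,8,1,5,3,3](2) P2=[0,6,4,2,4,0](4)

Answer: 2 4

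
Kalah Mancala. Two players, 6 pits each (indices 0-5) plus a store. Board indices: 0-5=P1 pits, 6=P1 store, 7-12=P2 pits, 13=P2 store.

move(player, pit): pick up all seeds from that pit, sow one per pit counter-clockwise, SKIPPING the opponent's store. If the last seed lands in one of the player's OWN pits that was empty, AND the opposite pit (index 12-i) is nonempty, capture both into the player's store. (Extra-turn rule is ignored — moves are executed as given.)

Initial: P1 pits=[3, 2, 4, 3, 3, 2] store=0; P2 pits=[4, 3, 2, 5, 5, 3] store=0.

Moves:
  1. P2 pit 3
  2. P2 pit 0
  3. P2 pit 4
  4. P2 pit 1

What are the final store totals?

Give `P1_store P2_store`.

Answer: 0 2

Derivation:
Move 1: P2 pit3 -> P1=[4,3,4,3,3,2](0) P2=[4,3,2,0,6,4](1)
Move 2: P2 pit0 -> P1=[4,3,4,3,3,2](0) P2=[0,4,3,1,7,4](1)
Move 3: P2 pit4 -> P1=[5,4,5,4,4,2](0) P2=[0,4,3,1,0,5](2)
Move 4: P2 pit1 -> P1=[5,4,5,4,4,2](0) P2=[0,0,4,2,1,6](2)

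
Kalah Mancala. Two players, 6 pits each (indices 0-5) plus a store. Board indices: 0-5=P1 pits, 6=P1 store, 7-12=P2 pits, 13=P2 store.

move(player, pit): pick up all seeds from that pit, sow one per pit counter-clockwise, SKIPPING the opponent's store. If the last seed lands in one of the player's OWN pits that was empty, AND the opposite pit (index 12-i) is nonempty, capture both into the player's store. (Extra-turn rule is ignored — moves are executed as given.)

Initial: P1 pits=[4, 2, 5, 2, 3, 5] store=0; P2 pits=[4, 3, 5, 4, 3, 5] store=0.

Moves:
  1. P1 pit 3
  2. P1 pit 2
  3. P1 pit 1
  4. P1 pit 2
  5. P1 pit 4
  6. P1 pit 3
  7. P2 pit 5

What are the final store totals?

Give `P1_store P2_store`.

Answer: 3 1

Derivation:
Move 1: P1 pit3 -> P1=[4,2,5,0,4,6](0) P2=[4,3,5,4,3,5](0)
Move 2: P1 pit2 -> P1=[4,2,0,1,5,7](1) P2=[5,3,5,4,3,5](0)
Move 3: P1 pit1 -> P1=[4,0,1,2,5,7](1) P2=[5,3,5,4,3,5](0)
Move 4: P1 pit2 -> P1=[4,0,0,3,5,7](1) P2=[5,3,5,4,3,5](0)
Move 5: P1 pit4 -> P1=[4,0,0,3,0,8](2) P2=[6,4,6,4,3,5](0)
Move 6: P1 pit3 -> P1=[4,0,0,0,1,9](3) P2=[6,4,6,4,3,5](0)
Move 7: P2 pit5 -> P1=[5,1,1,1,1,9](3) P2=[6,4,6,4,3,0](1)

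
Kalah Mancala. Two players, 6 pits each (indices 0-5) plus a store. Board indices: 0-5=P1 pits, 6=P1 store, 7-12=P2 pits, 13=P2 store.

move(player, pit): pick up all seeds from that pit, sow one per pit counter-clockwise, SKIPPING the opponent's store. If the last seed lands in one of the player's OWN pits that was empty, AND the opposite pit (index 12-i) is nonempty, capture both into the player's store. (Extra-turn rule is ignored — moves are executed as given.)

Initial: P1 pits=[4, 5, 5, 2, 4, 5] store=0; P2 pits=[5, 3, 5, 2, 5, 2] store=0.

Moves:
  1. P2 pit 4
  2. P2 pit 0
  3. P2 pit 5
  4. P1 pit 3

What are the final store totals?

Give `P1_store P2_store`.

Move 1: P2 pit4 -> P1=[5,6,6,2,4,5](0) P2=[5,3,5,2,0,3](1)
Move 2: P2 pit0 -> P1=[5,6,6,2,4,5](0) P2=[0,4,6,3,1,4](1)
Move 3: P2 pit5 -> P1=[6,7,7,2,4,5](0) P2=[0,4,6,3,1,0](2)
Move 4: P1 pit3 -> P1=[6,7,7,0,5,6](0) P2=[0,4,6,3,1,0](2)

Answer: 0 2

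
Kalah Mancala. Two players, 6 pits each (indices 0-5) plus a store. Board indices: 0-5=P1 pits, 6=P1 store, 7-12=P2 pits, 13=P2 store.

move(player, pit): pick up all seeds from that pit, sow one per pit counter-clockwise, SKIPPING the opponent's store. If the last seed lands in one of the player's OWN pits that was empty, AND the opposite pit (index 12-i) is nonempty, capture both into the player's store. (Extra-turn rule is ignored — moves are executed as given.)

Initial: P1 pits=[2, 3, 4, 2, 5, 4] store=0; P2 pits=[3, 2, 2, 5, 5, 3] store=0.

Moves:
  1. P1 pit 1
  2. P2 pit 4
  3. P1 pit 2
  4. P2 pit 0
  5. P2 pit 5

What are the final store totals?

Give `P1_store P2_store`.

Answer: 1 4

Derivation:
Move 1: P1 pit1 -> P1=[2,0,5,3,6,4](0) P2=[3,2,2,5,5,3](0)
Move 2: P2 pit4 -> P1=[3,1,6,3,6,4](0) P2=[3,2,2,5,0,4](1)
Move 3: P1 pit2 -> P1=[3,1,0,4,7,5](1) P2=[4,3,2,5,0,4](1)
Move 4: P2 pit0 -> P1=[3,0,0,4,7,5](1) P2=[0,4,3,6,0,4](3)
Move 5: P2 pit5 -> P1=[4,1,1,4,7,5](1) P2=[0,4,3,6,0,0](4)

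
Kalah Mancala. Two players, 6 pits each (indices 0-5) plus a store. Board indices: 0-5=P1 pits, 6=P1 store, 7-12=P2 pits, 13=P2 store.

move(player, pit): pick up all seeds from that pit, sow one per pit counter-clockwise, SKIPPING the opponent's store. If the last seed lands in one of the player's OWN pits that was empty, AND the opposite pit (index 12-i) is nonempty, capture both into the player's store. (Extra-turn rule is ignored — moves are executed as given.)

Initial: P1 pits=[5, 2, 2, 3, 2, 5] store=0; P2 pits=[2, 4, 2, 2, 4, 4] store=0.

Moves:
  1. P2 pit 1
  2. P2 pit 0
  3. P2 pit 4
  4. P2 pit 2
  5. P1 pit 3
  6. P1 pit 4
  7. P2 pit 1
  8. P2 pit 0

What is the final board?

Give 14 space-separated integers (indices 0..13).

Answer: 6 3 3 0 0 7 2 0 1 1 4 1 7 2

Derivation:
Move 1: P2 pit1 -> P1=[5,2,2,3,2,5](0) P2=[2,0,3,3,5,5](0)
Move 2: P2 pit0 -> P1=[5,2,2,3,2,5](0) P2=[0,1,4,3,5,5](0)
Move 3: P2 pit4 -> P1=[6,3,3,3,2,5](0) P2=[0,1,4,3,0,6](1)
Move 4: P2 pit2 -> P1=[6,3,3,3,2,5](0) P2=[0,1,0,4,1,7](2)
Move 5: P1 pit3 -> P1=[6,3,3,0,3,6](1) P2=[0,1,0,4,1,7](2)
Move 6: P1 pit4 -> P1=[6,3,3,0,0,7](2) P2=[1,1,0,4,1,7](2)
Move 7: P2 pit1 -> P1=[6,3,3,0,0,7](2) P2=[1,0,1,4,1,7](2)
Move 8: P2 pit0 -> P1=[6,3,3,0,0,7](2) P2=[0,1,1,4,1,7](2)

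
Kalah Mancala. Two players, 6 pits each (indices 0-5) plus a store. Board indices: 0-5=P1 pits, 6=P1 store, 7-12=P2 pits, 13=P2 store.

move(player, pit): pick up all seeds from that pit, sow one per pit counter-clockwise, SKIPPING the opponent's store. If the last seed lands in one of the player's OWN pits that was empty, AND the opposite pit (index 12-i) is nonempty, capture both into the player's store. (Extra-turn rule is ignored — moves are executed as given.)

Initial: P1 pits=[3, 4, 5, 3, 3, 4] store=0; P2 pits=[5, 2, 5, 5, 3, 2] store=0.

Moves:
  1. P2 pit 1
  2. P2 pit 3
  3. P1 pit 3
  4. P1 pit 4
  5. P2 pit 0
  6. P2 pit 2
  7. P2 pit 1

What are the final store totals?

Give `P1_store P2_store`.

Answer: 2 3

Derivation:
Move 1: P2 pit1 -> P1=[3,4,5,3,3,4](0) P2=[5,0,6,6,3,2](0)
Move 2: P2 pit3 -> P1=[4,5,6,3,3,4](0) P2=[5,0,6,0,4,3](1)
Move 3: P1 pit3 -> P1=[4,5,6,0,4,5](1) P2=[5,0,6,0,4,3](1)
Move 4: P1 pit4 -> P1=[4,5,6,0,0,6](2) P2=[6,1,6,0,4,3](1)
Move 5: P2 pit0 -> P1=[4,5,6,0,0,6](2) P2=[0,2,7,1,5,4](2)
Move 6: P2 pit2 -> P1=[5,6,7,0,0,6](2) P2=[0,2,0,2,6,5](3)
Move 7: P2 pit1 -> P1=[5,6,7,0,0,6](2) P2=[0,0,1,3,6,5](3)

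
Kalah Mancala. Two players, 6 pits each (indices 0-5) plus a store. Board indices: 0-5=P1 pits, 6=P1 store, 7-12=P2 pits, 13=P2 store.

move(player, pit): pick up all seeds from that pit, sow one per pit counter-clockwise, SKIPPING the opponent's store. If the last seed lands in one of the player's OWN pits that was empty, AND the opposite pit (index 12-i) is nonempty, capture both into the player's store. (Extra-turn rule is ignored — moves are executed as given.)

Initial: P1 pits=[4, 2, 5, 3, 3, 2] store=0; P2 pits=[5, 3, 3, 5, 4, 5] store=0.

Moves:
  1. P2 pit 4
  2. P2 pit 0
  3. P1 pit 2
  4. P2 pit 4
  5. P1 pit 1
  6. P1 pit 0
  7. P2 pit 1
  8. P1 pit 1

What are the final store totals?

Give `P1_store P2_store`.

Move 1: P2 pit4 -> P1=[5,3,5,3,3,2](0) P2=[5,3,3,5,0,6](1)
Move 2: P2 pit0 -> P1=[5,3,5,3,3,2](0) P2=[0,4,4,6,1,7](1)
Move 3: P1 pit2 -> P1=[5,3,0,4,4,3](1) P2=[1,4,4,6,1,7](1)
Move 4: P2 pit4 -> P1=[5,3,0,4,4,3](1) P2=[1,4,4,6,0,8](1)
Move 5: P1 pit1 -> P1=[5,0,1,5,5,3](1) P2=[1,4,4,6,0,8](1)
Move 6: P1 pit0 -> P1=[0,1,2,6,6,4](1) P2=[1,4,4,6,0,8](1)
Move 7: P2 pit1 -> P1=[0,1,2,6,6,4](1) P2=[1,0,5,7,1,9](1)
Move 8: P1 pit1 -> P1=[0,0,3,6,6,4](1) P2=[1,0,5,7,1,9](1)

Answer: 1 1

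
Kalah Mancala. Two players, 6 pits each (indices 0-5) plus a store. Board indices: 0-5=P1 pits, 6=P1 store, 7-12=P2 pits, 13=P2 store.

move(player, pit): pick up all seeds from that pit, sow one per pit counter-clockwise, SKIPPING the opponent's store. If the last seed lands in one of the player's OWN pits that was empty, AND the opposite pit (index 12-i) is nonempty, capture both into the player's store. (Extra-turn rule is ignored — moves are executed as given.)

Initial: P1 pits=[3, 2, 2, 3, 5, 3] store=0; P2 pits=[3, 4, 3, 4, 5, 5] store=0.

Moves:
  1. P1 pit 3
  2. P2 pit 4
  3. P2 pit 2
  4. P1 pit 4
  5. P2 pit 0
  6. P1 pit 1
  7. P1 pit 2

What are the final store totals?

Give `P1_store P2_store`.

Answer: 10 1

Derivation:
Move 1: P1 pit3 -> P1=[3,2,2,0,6,4](1) P2=[3,4,3,4,5,5](0)
Move 2: P2 pit4 -> P1=[4,3,3,0,6,4](1) P2=[3,4,3,4,0,6](1)
Move 3: P2 pit2 -> P1=[4,3,3,0,6,4](1) P2=[3,4,0,5,1,7](1)
Move 4: P1 pit4 -> P1=[4,3,3,0,0,5](2) P2=[4,5,1,6,1,7](1)
Move 5: P2 pit0 -> P1=[4,3,3,0,0,5](2) P2=[0,6,2,7,2,7](1)
Move 6: P1 pit1 -> P1=[4,0,4,1,0,5](9) P2=[0,0,2,7,2,7](1)
Move 7: P1 pit2 -> P1=[4,0,0,2,1,6](10) P2=[0,0,2,7,2,7](1)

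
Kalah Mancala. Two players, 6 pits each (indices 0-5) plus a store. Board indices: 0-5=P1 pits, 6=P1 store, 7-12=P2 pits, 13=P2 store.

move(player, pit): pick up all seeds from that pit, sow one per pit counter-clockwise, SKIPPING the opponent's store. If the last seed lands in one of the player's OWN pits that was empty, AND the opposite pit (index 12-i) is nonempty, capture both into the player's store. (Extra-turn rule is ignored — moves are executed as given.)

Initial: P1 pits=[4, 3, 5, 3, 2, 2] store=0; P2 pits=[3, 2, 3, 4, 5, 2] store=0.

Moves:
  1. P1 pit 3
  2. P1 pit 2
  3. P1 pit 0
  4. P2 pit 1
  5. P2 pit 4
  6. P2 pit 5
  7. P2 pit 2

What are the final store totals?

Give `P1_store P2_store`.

Move 1: P1 pit3 -> P1=[4,3,5,0,3,3](1) P2=[3,2,3,4,5,2](0)
Move 2: P1 pit2 -> P1=[4,3,0,1,4,4](2) P2=[4,2,3,4,5,2](0)
Move 3: P1 pit0 -> P1=[0,4,1,2,5,4](2) P2=[4,2,3,4,5,2](0)
Move 4: P2 pit1 -> P1=[0,4,1,2,5,4](2) P2=[4,0,4,5,5,2](0)
Move 5: P2 pit4 -> P1=[1,5,2,2,5,4](2) P2=[4,0,4,5,0,3](1)
Move 6: P2 pit5 -> P1=[2,6,2,2,5,4](2) P2=[4,0,4,5,0,0](2)
Move 7: P2 pit2 -> P1=[2,6,2,2,5,4](2) P2=[4,0,0,6,1,1](3)

Answer: 2 3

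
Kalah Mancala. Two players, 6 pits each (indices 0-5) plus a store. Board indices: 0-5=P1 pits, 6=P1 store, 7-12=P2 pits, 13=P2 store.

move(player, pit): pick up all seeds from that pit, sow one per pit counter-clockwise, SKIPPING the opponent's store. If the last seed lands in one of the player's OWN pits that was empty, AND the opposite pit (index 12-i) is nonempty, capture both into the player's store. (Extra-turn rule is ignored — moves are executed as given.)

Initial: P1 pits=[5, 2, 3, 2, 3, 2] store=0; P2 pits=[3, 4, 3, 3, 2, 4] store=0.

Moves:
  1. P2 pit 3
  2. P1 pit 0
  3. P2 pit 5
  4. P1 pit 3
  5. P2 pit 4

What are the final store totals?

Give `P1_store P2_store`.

Move 1: P2 pit3 -> P1=[5,2,3,2,3,2](0) P2=[3,4,3,0,3,5](1)
Move 2: P1 pit0 -> P1=[0,3,4,3,4,3](0) P2=[3,4,3,0,3,5](1)
Move 3: P2 pit5 -> P1=[1,4,5,4,4,3](0) P2=[3,4,3,0,3,0](2)
Move 4: P1 pit3 -> P1=[1,4,5,0,5,4](1) P2=[4,4,3,0,3,0](2)
Move 5: P2 pit4 -> P1=[2,4,5,0,5,4](1) P2=[4,4,3,0,0,1](3)

Answer: 1 3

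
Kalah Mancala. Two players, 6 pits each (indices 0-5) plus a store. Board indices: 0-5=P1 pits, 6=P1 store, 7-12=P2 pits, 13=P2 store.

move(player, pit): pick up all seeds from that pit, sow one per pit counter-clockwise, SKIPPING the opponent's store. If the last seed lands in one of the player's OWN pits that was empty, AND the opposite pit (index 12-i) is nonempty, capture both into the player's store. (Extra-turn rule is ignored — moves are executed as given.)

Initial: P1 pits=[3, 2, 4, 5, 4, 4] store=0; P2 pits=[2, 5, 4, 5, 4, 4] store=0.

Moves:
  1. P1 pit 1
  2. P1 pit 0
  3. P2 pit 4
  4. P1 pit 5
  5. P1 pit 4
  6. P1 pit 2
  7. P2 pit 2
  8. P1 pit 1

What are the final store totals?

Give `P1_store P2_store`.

Move 1: P1 pit1 -> P1=[3,0,5,6,4,4](0) P2=[2,5,4,5,4,4](0)
Move 2: P1 pit0 -> P1=[0,1,6,7,4,4](0) P2=[2,5,4,5,4,4](0)
Move 3: P2 pit4 -> P1=[1,2,6,7,4,4](0) P2=[2,5,4,5,0,5](1)
Move 4: P1 pit5 -> P1=[1,2,6,7,4,0](1) P2=[3,6,5,5,0,5](1)
Move 5: P1 pit4 -> P1=[1,2,6,7,0,1](2) P2=[4,7,5,5,0,5](1)
Move 6: P1 pit2 -> P1=[1,2,0,8,1,2](3) P2=[5,8,5,5,0,5](1)
Move 7: P2 pit2 -> P1=[2,2,0,8,1,2](3) P2=[5,8,0,6,1,6](2)
Move 8: P1 pit1 -> P1=[2,0,1,9,1,2](3) P2=[5,8,0,6,1,6](2)

Answer: 3 2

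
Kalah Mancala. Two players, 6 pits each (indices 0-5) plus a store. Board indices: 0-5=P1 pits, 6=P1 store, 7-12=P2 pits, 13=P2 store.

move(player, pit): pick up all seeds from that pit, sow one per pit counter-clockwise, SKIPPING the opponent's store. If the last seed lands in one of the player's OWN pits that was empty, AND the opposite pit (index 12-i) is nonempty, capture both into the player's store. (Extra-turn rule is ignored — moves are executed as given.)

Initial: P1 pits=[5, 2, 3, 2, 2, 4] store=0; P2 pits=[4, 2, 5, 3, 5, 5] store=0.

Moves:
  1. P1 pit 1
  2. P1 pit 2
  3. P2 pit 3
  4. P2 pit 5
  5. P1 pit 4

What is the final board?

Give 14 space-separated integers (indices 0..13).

Answer: 6 1 1 5 0 6 2 5 3 5 0 6 0 2

Derivation:
Move 1: P1 pit1 -> P1=[5,0,4,3,2,4](0) P2=[4,2,5,3,5,5](0)
Move 2: P1 pit2 -> P1=[5,0,0,4,3,5](1) P2=[4,2,5,3,5,5](0)
Move 3: P2 pit3 -> P1=[5,0,0,4,3,5](1) P2=[4,2,5,0,6,6](1)
Move 4: P2 pit5 -> P1=[6,1,1,5,4,5](1) P2=[4,2,5,0,6,0](2)
Move 5: P1 pit4 -> P1=[6,1,1,5,0,6](2) P2=[5,3,5,0,6,0](2)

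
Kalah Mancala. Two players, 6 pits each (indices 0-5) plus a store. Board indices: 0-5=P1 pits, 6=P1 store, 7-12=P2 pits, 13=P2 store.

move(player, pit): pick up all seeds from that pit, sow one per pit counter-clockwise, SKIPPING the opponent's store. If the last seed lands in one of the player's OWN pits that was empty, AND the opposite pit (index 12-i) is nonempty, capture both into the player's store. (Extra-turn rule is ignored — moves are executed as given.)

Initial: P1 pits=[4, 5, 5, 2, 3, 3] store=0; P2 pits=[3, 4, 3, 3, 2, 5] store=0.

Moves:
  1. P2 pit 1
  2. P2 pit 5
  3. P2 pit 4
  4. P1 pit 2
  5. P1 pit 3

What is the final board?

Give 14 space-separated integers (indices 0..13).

Move 1: P2 pit1 -> P1=[4,5,5,2,3,3](0) P2=[3,0,4,4,3,6](0)
Move 2: P2 pit5 -> P1=[5,6,6,3,4,3](0) P2=[3,0,4,4,3,0](1)
Move 3: P2 pit4 -> P1=[6,6,6,3,4,3](0) P2=[3,0,4,4,0,1](2)
Move 4: P1 pit2 -> P1=[6,6,0,4,5,4](1) P2=[4,1,4,4,0,1](2)
Move 5: P1 pit3 -> P1=[6,6,0,0,6,5](2) P2=[5,1,4,4,0,1](2)

Answer: 6 6 0 0 6 5 2 5 1 4 4 0 1 2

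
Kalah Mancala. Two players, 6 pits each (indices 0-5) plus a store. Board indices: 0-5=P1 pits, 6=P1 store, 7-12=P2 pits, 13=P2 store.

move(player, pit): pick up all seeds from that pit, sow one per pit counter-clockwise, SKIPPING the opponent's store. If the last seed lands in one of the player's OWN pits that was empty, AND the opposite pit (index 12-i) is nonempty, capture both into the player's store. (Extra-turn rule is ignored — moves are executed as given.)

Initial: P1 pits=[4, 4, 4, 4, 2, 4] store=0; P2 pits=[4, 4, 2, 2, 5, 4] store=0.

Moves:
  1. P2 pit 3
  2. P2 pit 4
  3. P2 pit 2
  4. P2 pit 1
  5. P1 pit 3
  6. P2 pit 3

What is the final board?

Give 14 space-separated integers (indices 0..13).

Move 1: P2 pit3 -> P1=[4,4,4,4,2,4](0) P2=[4,4,2,0,6,5](0)
Move 2: P2 pit4 -> P1=[5,5,5,5,2,4](0) P2=[4,4,2,0,0,6](1)
Move 3: P2 pit2 -> P1=[5,0,5,5,2,4](0) P2=[4,4,0,1,0,6](7)
Move 4: P2 pit1 -> P1=[5,0,5,5,2,4](0) P2=[4,0,1,2,1,7](7)
Move 5: P1 pit3 -> P1=[5,0,5,0,3,5](1) P2=[5,1,1,2,1,7](7)
Move 6: P2 pit3 -> P1=[5,0,5,0,3,5](1) P2=[5,1,1,0,2,8](7)

Answer: 5 0 5 0 3 5 1 5 1 1 0 2 8 7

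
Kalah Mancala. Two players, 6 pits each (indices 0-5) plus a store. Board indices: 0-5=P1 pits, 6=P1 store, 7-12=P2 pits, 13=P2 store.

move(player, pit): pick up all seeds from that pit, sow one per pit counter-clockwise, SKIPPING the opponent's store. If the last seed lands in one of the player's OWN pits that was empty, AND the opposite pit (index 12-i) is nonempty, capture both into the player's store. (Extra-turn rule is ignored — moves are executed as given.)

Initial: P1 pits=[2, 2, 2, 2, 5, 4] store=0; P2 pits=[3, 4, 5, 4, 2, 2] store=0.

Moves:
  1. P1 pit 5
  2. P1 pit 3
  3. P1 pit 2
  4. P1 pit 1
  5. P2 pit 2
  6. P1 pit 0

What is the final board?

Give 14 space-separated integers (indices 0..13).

Answer: 0 2 2 3 7 0 6 0 5 0 5 3 3 1

Derivation:
Move 1: P1 pit5 -> P1=[2,2,2,2,5,0](1) P2=[4,5,6,4,2,2](0)
Move 2: P1 pit3 -> P1=[2,2,2,0,6,0](6) P2=[0,5,6,4,2,2](0)
Move 3: P1 pit2 -> P1=[2,2,0,1,7,0](6) P2=[0,5,6,4,2,2](0)
Move 4: P1 pit1 -> P1=[2,0,1,2,7,0](6) P2=[0,5,6,4,2,2](0)
Move 5: P2 pit2 -> P1=[3,1,1,2,7,0](6) P2=[0,5,0,5,3,3](1)
Move 6: P1 pit0 -> P1=[0,2,2,3,7,0](6) P2=[0,5,0,5,3,3](1)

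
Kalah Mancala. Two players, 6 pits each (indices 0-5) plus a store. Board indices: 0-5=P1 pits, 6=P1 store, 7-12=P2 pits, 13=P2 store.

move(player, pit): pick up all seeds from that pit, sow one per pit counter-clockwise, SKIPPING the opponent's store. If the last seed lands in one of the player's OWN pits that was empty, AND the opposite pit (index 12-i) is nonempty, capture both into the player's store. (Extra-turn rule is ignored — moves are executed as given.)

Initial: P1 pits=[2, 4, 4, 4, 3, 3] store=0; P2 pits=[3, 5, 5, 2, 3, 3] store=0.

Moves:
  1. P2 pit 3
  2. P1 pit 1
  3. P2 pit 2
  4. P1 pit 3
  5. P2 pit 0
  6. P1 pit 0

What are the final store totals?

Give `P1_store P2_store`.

Answer: 3 1

Derivation:
Move 1: P2 pit3 -> P1=[2,4,4,4,3,3](0) P2=[3,5,5,0,4,4](0)
Move 2: P1 pit1 -> P1=[2,0,5,5,4,4](0) P2=[3,5,5,0,4,4](0)
Move 3: P2 pit2 -> P1=[3,0,5,5,4,4](0) P2=[3,5,0,1,5,5](1)
Move 4: P1 pit3 -> P1=[3,0,5,0,5,5](1) P2=[4,6,0,1,5,5](1)
Move 5: P2 pit0 -> P1=[3,0,5,0,5,5](1) P2=[0,7,1,2,6,5](1)
Move 6: P1 pit0 -> P1=[0,1,6,0,5,5](3) P2=[0,7,0,2,6,5](1)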